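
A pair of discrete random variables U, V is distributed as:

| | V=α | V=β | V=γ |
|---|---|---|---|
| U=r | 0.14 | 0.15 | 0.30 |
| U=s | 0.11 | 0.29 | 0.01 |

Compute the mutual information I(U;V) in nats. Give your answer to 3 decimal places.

0.179 nats

Marginals: p(U) = (0.5900, 0.4100), p(V) = (0.2500, 0.4400, 0.3100).
I(U;V) = H(U) + H(V) − H(U,V).
H(U) = 0.6769, H(V) = 1.0709, H(U,V) = 1.5689.
I(U;V) = 0.6769 + 1.0709 − 1.5689 = 0.179 nats.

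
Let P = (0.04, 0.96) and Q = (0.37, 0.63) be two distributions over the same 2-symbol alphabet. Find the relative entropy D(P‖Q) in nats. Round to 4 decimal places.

D(P‖Q) = Σ p·ln(p/q).
  0.04·ln(0.04/0.37) = -0.08898
  0.96·ln(0.96/0.63) = 0.40436
D(P‖Q) = 0.3154 nats.

0.3154 nats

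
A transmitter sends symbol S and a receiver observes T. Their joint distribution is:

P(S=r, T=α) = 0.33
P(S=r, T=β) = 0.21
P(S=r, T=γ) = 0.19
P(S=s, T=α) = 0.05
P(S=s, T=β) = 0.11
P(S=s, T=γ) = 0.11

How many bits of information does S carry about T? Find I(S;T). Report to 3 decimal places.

Marginals: p(S) = (0.7300, 0.2700), p(T) = (0.3800, 0.3200, 0.3000).
I(S;T) = Σ p(x,y)·log₂[p(x,y)/(p(x)p(y))].
  (r,α): 0.33·log₂(1.1896) = 0.0827
  (r,β): 0.21·log₂(0.8990) = -0.0323
  (r,γ): 0.19·log₂(0.8676) = -0.0389
  (s,α): 0.05·log₂(0.4873) = -0.0519
  (s,β): 0.11·log₂(1.2731) = 0.0383
  (s,γ): 0.11·log₂(1.3580) = 0.0486
Sum = 0.046 bits.

0.046 bits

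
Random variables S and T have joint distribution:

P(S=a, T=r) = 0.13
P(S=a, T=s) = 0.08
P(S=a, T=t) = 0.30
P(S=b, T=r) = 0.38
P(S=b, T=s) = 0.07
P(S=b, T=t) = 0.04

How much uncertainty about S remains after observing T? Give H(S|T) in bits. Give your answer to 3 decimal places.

Chain rule: H(S|T) = H(S,T) − H(T).
Marginals: p(S) = (0.5100, 0.4900), p(T) = (0.5100, 0.1500, 0.3400).
H(S,T) = 2.1800 bits; H(T) = 1.4351 bits.
H(S|T) = 2.1800 − 1.4351 = 0.745 bits.

0.745 bits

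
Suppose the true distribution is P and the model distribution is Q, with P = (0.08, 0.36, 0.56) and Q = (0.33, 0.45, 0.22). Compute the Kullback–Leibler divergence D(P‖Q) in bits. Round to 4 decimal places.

D(P‖Q) = Σ p·log₂(p/q).
  0.08·log₂(0.08/0.33) = -0.16355
  0.36·log₂(0.36/0.45) = -0.11589
  0.56·log₂(0.56/0.22) = 0.75484
D(P‖Q) = 0.4754 bits.

0.4754 bits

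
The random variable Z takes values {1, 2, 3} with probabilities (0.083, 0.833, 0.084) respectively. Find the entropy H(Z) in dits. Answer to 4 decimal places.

0.2462 dits

H(Z) = −Σ p·log₁₀ p.
  −(0.083)·log₁₀(0.083) = 0.08972
  −(0.833)·log₁₀(0.833) = 0.06610
  −(0.084)·log₁₀(0.084) = 0.09036
Sum: 0.08972 + 0.06610 + 0.09036 = 0.2462 dits.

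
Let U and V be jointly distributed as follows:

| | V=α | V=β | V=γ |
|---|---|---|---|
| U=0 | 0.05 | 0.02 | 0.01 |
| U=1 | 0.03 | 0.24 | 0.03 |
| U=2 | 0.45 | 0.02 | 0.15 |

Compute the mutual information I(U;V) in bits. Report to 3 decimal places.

0.460 bits

Marginals: p(U) = (0.0800, 0.3000, 0.6200), p(V) = (0.5300, 0.2800, 0.1900).
I(U;V) = Σ p(x,y)·log₂[p(x,y)/(p(x)p(y))].
  (0,α): 0.05·log₂(1.1792) = 0.0119
  (0,β): 0.02·log₂(0.8929) = -0.0033
  (0,γ): 0.01·log₂(0.6579) = -0.0060
  (1,α): 0.03·log₂(0.1887) = -0.0722
  (1,β): 0.24·log₂(2.8571) = 0.3635
  (1,γ): 0.03·log₂(0.5263) = -0.0278
  (2,α): 0.45·log₂(1.3694) = 0.2041
  (2,β): 0.02·log₂(0.1152) = -0.0624
  (2,γ): 0.15·log₂(1.2733) = 0.0523
Sum = 0.460 bits.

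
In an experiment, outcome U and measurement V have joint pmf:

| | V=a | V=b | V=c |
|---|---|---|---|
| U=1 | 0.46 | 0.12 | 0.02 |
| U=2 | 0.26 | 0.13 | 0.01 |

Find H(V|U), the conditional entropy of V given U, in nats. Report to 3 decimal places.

0.678 nats

Chain rule: H(V|U) = H(U,V) − H(U).
Marginals: p(U) = (0.6000, 0.4000), p(V) = (0.7200, 0.2500, 0.0300).
H(U,V) = 1.3514 nats; H(U) = 0.6730 nats.
H(V|U) = 1.3514 − 0.6730 = 0.678 nats.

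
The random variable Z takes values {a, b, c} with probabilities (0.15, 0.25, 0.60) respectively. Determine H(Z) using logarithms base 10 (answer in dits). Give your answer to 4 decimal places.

0.4072 dits

H(Z) = −Σ p·log₁₀ p.
  −(0.15)·log₁₀(0.15) = 0.12359
  −(0.25)·log₁₀(0.25) = 0.15051
  −(0.60)·log₁₀(0.60) = 0.13311
Sum: 0.12359 + 0.15051 + 0.13311 = 0.4072 dits.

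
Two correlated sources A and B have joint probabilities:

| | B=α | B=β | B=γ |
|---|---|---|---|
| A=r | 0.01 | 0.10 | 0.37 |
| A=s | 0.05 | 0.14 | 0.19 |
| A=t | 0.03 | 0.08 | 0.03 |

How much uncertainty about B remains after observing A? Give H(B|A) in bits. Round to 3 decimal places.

Marginals: p(A) = (0.4800, 0.3800, 0.1400), p(B) = (0.0900, 0.3200, 0.5900).
H(B|A) = Σ p(A) · H(B|A=·).
  A=r: p=0.4800, H(B|A=r) = 0.8773
  A=s: p=0.3800, H(B|A=s) = 1.4157
  A=t: p=0.1400, H(B|A=t) = 1.4138
Weighted sum = 1.157 bits.

1.157 bits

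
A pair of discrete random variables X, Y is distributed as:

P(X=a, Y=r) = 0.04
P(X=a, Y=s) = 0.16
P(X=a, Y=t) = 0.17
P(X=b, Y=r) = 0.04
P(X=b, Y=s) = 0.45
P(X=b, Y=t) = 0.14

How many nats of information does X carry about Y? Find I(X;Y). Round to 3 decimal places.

0.039 nats

Marginals: p(X) = (0.3700, 0.6300), p(Y) = (0.0800, 0.6100, 0.3100).
I(X;Y) = H(X) + H(Y) − H(X,Y).
H(X) = 0.6590, H(Y) = 0.8666, H(X,Y) = 1.4865.
I(X;Y) = 0.6590 + 0.8666 − 1.4865 = 0.039 nats.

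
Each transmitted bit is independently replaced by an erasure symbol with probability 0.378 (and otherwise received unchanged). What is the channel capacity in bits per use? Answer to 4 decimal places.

Binary erasure channel: capacity C = 1 − ε.
C = 1 − 0.378 = 0.6220 bits per channel use.

0.6220 bits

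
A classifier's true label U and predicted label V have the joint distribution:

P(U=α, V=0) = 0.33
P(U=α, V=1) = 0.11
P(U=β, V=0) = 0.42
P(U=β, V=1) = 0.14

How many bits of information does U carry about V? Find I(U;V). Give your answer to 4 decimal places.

0.0000 bits

Marginals: p(U) = (0.4400, 0.5600), p(V) = (0.7500, 0.2500).
I(U;V) = Σ p(x,y)·log₂[p(x,y)/(p(x)p(y))].
  (α,0): 0.33·log₂(1.0000) = 0.00000
  (α,1): 0.11·log₂(1.0000) = 0.00000
  (β,0): 0.42·log₂(1.0000) = 0.00000
  (β,1): 0.14·log₂(1.0000) = 0.00000
Sum = 0.0000 bits.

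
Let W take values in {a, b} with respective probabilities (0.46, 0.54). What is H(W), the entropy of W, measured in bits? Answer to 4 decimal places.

H(W) = −Σ p·log₂ p.
  −(0.46)·log₂(0.46) = 0.51534
  −(0.54)·log₂(0.54) = 0.48004
Sum: 0.51534 + 0.48004 = 0.9954 bits.

0.9954 bits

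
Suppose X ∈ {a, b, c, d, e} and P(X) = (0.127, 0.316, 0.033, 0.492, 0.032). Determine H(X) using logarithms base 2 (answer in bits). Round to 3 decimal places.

H(X) = −Σ p·log₂ p.
  −(0.127)·log₂(0.127) = 0.3781
  −(0.316)·log₂(0.316) = 0.5252
  −(0.033)·log₂(0.033) = 0.1624
  −(0.492)·log₂(0.492) = 0.5034
  −(0.032)·log₂(0.032) = 0.1589
Sum: 0.3781 + 0.5252 + 0.1624 + 0.5034 + 0.1589 = 1.728 bits.

1.728 bits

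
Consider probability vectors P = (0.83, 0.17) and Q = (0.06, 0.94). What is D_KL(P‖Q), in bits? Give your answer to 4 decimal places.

D(P‖Q) = Σ p·log₂(p/q).
  0.83·log₂(0.83/0.06) = 3.14576
  0.17·log₂(0.17/0.94) = -0.41941
D(P‖Q) = 2.7264 bits.

2.7264 bits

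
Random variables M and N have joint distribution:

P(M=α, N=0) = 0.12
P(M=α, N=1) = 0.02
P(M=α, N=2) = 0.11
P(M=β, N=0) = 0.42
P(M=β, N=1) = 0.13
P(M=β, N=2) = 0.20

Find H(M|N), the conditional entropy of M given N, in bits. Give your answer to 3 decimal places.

0.789 bits

Marginals: p(M) = (0.2500, 0.7500), p(N) = (0.5400, 0.1500, 0.3100).
H(M|N) = Σ p(N) · H(M|N=·).
  N=0: p=0.5400, H(M|N=0) = 0.7642
  N=1: p=0.1500, H(M|N=1) = 0.5665
  N=2: p=0.3100, H(M|N=2) = 0.9383
Weighted sum = 0.789 bits.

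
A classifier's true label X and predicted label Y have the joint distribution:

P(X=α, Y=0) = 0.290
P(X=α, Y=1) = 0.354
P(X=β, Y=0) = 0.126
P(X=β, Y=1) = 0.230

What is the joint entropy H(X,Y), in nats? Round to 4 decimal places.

H(X,Y) = −Σ p(x,y)·ln p(x,y) over all 4 cells.
  cell (α,0): −0.290·ln0.290 = 0.35898
  cell (α,1): −0.354·ln0.354 = 0.36761
  cell (β,0): −0.126·ln0.126 = 0.26101
  cell (β,1): −0.230·ln0.230 = 0.33803
Sum = 1.3256 nats.

1.3256 nats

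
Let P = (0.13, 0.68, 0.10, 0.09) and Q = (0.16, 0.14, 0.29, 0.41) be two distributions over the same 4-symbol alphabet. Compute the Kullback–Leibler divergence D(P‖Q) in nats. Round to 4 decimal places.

D(P‖Q) = Σ p·ln(p/q).
  0.13·ln(0.13/0.16) = -0.02699
  0.68·ln(0.68/0.14) = 1.07471
  0.10·ln(0.10/0.29) = -0.10647
  0.09·ln(0.09/0.41) = -0.13647
D(P‖Q) = 0.8048 nats.

0.8048 nats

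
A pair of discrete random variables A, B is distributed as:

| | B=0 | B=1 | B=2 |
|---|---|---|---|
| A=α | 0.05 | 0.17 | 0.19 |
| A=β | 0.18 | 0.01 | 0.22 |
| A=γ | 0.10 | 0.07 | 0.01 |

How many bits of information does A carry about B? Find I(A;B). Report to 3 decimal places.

Marginals: p(A) = (0.4100, 0.4100, 0.1800), p(B) = (0.3300, 0.2500, 0.4200).
I(A;B) = H(A) + H(B) − H(A,B).
H(A) = 1.5001, H(B) = 1.5535, H(A,B) = 2.7654.
I(A;B) = 1.5001 + 1.5535 − 2.7654 = 0.288 bits.

0.288 bits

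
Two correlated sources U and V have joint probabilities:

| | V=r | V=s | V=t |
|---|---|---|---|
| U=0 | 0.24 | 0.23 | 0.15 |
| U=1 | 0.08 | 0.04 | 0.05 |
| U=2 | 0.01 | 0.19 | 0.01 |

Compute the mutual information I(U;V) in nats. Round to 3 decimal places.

0.123 nats

Marginals: p(U) = (0.6200, 0.1700, 0.2100), p(V) = (0.3300, 0.4600, 0.2100).
I(U;V) = H(U) + H(V) − H(U,V).
H(U) = 0.9254, H(V) = 1.0508, H(U,V) = 1.8533.
I(U;V) = 0.9254 + 1.0508 − 1.8533 = 0.123 nats.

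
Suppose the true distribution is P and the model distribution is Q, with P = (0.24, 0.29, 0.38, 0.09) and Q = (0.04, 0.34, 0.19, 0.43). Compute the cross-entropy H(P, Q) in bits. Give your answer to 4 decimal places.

H(P,Q) = −Σ p·log₂ q.
  −0.24·log₂(0.04) = 1.11453
  −0.29·log₂(0.34) = 0.45135
  −0.38·log₂(0.19) = 0.91045
  −0.09·log₂(0.43) = 0.10958
H(P,Q) = 2.5859 bits.

2.5859 bits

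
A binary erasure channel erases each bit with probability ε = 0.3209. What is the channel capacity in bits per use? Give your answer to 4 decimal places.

Binary erasure channel: capacity C = 1 − ε.
C = 1 − 0.3209 = 0.6791 bits per channel use.

0.6791 bits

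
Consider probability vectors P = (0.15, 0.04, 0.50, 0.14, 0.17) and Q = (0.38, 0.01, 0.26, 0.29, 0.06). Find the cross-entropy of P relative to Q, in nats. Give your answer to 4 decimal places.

1.6545 nats

H(P,Q) = −Σ p·ln q.
  −0.15·ln(0.38) = 0.14514
  −0.04·ln(0.01) = 0.18421
  −0.50·ln(0.26) = 0.67354
  −0.14·ln(0.29) = 0.17330
  −0.17·ln(0.06) = 0.47828
H(P,Q) = 1.6545 nats.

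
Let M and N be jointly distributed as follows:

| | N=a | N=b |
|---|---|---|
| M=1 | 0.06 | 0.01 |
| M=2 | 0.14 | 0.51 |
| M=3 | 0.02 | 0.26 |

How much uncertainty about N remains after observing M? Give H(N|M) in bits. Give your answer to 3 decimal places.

Chain rule: H(N|M) = H(M,N) − H(M).
Marginals: p(M) = (0.0700, 0.6500, 0.2800), p(N) = (0.2200, 0.7800).
H(M,N) = 1.8207 bits; H(M) = 1.1867 bits.
H(N|M) = 1.8207 − 1.1867 = 0.634 bits.

0.634 bits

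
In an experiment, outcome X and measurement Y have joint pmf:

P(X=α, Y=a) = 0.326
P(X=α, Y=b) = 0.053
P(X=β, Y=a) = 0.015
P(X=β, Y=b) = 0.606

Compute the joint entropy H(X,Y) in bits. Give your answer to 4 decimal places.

1.2806 bits

H(X,Y) = −Σ p(x,y)·log₂ p(x,y) over all 4 cells.
  cell (α,a): −0.326·log₂0.326 = 0.52716
  cell (α,b): −0.053·log₂0.053 = 0.22461
  cell (β,a): −0.015·log₂0.015 = 0.09088
  cell (β,b): −0.606·log₂0.606 = 0.43790
Sum = 1.2806 bits.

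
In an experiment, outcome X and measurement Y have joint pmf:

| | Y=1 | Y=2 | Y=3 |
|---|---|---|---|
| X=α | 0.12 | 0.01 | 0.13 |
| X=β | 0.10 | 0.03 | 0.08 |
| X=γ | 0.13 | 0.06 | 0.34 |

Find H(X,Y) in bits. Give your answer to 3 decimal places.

H(X,Y) = −Σ p(x,y)·log₂ p(x,y) over all 9 cells.
  cell (α,1): −0.12·log₂0.12 = 0.3671
  cell (α,2): −0.01·log₂0.01 = 0.0664
  cell (α,3): −0.13·log₂0.13 = 0.3826
  cell (β,1): −0.10·log₂0.10 = 0.3322
  cell (β,2): −0.03·log₂0.03 = 0.1518
  cell (β,3): −0.08·log₂0.08 = 0.2915
  cell (γ,1): −0.13·log₂0.13 = 0.3826
  cell (γ,2): −0.06·log₂0.06 = 0.2435
  cell (γ,3): −0.34·log₂0.34 = 0.5292
Sum = 2.747 bits.

2.747 bits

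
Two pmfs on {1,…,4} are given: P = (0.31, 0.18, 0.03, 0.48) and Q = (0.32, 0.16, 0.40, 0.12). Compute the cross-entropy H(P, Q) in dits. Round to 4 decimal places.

H(P,Q) = −Σ p·log₁₀ q.
  −0.31·log₁₀(0.32) = 0.15340
  −0.18·log₁₀(0.16) = 0.14326
  −0.03·log₁₀(0.40) = 0.01194
  −0.48·log₁₀(0.12) = 0.44199
H(P,Q) = 0.7506 dits.

0.7506 dits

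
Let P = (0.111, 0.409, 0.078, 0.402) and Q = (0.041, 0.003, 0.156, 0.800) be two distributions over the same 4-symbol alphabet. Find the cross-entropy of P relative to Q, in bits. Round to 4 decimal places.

H(P,Q) = −Σ p·log₂ q.
  −0.111·log₂(0.041) = 0.51151
  −0.409·log₂(0.003) = 3.42776
  −0.078·log₂(0.156) = 0.20907
  −0.402·log₂(0.800) = 0.12942
H(P,Q) = 4.2778 bits.

4.2778 bits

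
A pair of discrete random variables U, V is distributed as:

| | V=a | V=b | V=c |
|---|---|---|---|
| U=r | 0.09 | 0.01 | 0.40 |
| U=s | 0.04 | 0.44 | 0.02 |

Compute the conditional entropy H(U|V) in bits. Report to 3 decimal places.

Chain rule: H(U|V) = H(U,V) − H(V).
Marginals: p(U) = (0.5000, 0.5000), p(V) = (0.1300, 0.4500, 0.4200).
H(U,V) = 1.7276 bits; H(V) = 1.4267 bits.
H(U|V) = 1.7276 − 1.4267 = 0.301 bits.

0.301 bits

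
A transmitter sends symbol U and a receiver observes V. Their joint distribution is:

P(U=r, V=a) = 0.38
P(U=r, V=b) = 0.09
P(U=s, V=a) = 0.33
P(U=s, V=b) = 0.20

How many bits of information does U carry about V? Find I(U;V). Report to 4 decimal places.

Marginals: p(U) = (0.4700, 0.5300), p(V) = (0.7100, 0.2900).
I(U;V) = H(U) + H(V) − H(U,V).
H(U) = 0.9974, H(V) = 0.8687, H(U,V) = 1.8353.
I(U;V) = 0.9974 + 0.8687 − 1.8353 = 0.0308 bits.

0.0308 bits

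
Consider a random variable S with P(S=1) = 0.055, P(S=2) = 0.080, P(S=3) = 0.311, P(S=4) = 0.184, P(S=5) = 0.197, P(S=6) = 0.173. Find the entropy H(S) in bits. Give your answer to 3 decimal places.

H(S) = −Σ p·log₂ p.
  −(0.055)·log₂(0.055) = 0.2301
  −(0.080)·log₂(0.080) = 0.2915
  −(0.311)·log₂(0.311) = 0.5240
  −(0.184)·log₂(0.184) = 0.4494
  −(0.197)·log₂(0.197) = 0.4617
  −(0.173)·log₂(0.173) = 0.4379
Sum: 0.2301 + 0.2915 + 0.5240 + 0.4494 + 0.4617 + 0.4379 = 2.395 bits.

2.395 bits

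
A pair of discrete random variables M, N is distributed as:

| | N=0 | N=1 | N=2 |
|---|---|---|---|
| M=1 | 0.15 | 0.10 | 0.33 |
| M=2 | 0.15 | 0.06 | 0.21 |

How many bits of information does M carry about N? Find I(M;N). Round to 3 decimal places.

Marginals: p(M) = (0.5800, 0.4200), p(N) = (0.3000, 0.1600, 0.5400).
I(M;N) = H(M) + H(N) − H(M,N).
H(M) = 0.9815, H(N) = 1.4241, H(M,N) = 2.3975.
I(M;N) = 0.9815 + 1.4241 − 2.3975 = 0.008 bits.

0.008 bits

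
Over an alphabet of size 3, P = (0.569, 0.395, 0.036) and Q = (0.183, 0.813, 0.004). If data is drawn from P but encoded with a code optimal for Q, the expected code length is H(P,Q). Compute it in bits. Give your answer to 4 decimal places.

H(P,Q) = −Σ p·log₂ q.
  −0.569·log₂(0.183) = 1.39410
  −0.395·log₂(0.813) = 0.11798
  −0.036·log₂(0.004) = 0.28677
H(P,Q) = 1.7988 bits.

1.7988 bits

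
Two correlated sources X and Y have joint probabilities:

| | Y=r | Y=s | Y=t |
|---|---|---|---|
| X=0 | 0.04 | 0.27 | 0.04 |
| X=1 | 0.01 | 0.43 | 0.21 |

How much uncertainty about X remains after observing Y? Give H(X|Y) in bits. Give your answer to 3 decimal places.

0.868 bits

Marginals: p(X) = (0.3500, 0.6500), p(Y) = (0.0500, 0.7000, 0.2500).
H(X|Y) = Σ p(Y) · H(X|Y=·).
  Y=r: p=0.0500, H(X|Y=r) = 0.7219
  Y=s: p=0.7000, H(X|Y=s) = 0.9620
  Y=t: p=0.2500, H(X|Y=t) = 0.6343
Weighted sum = 0.868 bits.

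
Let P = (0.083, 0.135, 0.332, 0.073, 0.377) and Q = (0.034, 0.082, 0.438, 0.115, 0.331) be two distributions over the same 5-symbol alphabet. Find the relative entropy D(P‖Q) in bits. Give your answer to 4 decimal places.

D(P‖Q) = Σ p·log₂(p/q).
  0.083·log₂(0.083/0.034) = 0.10687
  0.135·log₂(0.135/0.082) = 0.09710
  0.332·log₂(0.332/0.438) = -0.13272
  0.073·log₂(0.073/0.115) = -0.04786
  0.377·log₂(0.377/0.331) = 0.07078
D(P‖Q) = 0.0942 bits.

0.0942 bits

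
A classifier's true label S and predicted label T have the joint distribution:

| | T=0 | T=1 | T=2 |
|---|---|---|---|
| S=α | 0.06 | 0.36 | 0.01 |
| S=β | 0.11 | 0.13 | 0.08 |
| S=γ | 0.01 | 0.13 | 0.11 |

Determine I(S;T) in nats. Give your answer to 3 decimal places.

Marginals: p(S) = (0.4300, 0.3200, 0.2500), p(T) = (0.1800, 0.6200, 0.2000).
I(S;T) = H(S) + H(T) − H(S,T).
H(S) = 1.0741, H(T) = 0.9269, H(S,T) = 1.8468.
I(S;T) = 1.0741 + 0.9269 − 1.8468 = 0.154 nats.

0.154 nats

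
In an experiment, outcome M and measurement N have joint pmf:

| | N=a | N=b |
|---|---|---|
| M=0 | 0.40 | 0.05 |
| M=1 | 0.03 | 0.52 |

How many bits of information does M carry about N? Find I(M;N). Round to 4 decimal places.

0.5914 bits

Marginals: p(M) = (0.4500, 0.5500), p(N) = (0.4300, 0.5700).
I(M;N) = Σ p(x,y)·log₂[p(x,y)/(p(x)p(y))].
  (0,a): 0.40·log₂(2.0672) = 0.41907
  (0,b): 0.05·log₂(0.1949) = -0.11795
  (1,a): 0.03·log₂(0.1268) = -0.08936
  (1,b): 0.52·log₂(1.6587) = 0.37962
Sum = 0.5914 bits.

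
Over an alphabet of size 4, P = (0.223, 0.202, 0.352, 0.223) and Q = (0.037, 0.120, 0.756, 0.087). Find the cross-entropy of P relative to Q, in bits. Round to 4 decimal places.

2.6062 bits

H(P,Q) = −Σ p·log₂ q.
  −0.223·log₂(0.037) = 1.06066
  −0.202·log₂(0.120) = 0.61790
  −0.352·log₂(0.756) = 0.14205
  −0.223·log₂(0.087) = 0.78559
H(P,Q) = 2.6062 bits.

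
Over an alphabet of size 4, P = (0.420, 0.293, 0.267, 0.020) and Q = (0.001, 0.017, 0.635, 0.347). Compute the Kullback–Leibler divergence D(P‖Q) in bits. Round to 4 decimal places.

4.4474 bits

D(P‖Q) = Σ p·log₂(p/q).
  0.420·log₂(0.420/0.001) = 3.65998
  0.293·log₂(0.293/0.017) = 1.20344
  0.267·log₂(0.267/0.635) = -0.33373
  0.020·log₂(0.020/0.347) = -0.08234
D(P‖Q) = 4.4474 bits.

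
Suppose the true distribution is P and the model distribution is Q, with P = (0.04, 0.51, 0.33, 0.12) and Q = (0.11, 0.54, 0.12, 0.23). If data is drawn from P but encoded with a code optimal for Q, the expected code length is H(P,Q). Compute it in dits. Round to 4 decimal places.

H(P,Q) = −Σ p·log₁₀ q.
  −0.04·log₁₀(0.11) = 0.03834
  −0.51·log₁₀(0.54) = 0.13648
  −0.33·log₁₀(0.12) = 0.30387
  −0.12·log₁₀(0.23) = 0.07659
H(P,Q) = 0.5553 dits.

0.5553 dits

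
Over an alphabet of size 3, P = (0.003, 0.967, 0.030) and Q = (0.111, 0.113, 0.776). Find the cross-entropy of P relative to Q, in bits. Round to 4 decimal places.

H(P,Q) = −Σ p·log₂ q.
  −0.003·log₂(0.111) = 0.00951
  −0.967·log₂(0.113) = 3.04180
  −0.030·log₂(0.776) = 0.01098
H(P,Q) = 3.0623 bits.

3.0623 bits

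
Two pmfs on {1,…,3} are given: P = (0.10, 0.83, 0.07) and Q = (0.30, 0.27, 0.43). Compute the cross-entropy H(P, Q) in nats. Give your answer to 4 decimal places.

H(P,Q) = −Σ p·ln q.
  −0.10·ln(0.30) = 0.12040
  −0.83·ln(0.27) = 1.08675
  −0.07·ln(0.43) = 0.05908
H(P,Q) = 1.2662 nats.

1.2662 nats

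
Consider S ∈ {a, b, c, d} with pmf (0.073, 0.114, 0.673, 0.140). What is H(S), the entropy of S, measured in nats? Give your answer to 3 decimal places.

H(S) = −Σ p·ln p.
  −(0.073)·ln(0.073) = 0.1911
  −(0.114)·ln(0.114) = 0.2476
  −(0.673)·ln(0.673) = 0.2665
  −(0.140)·ln(0.140) = 0.2753
Sum: 0.1911 + 0.2476 + 0.2665 + 0.2753 = 0.980 nats.

0.980 nats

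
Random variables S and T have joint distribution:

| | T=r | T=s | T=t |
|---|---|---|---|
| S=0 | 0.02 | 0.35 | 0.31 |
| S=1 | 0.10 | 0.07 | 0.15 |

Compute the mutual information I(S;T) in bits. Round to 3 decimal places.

Marginals: p(S) = (0.6800, 0.3200), p(T) = (0.1200, 0.4200, 0.4600).
I(S;T) = H(S) + H(T) − H(S,T).
H(S) = 0.9044, H(T) = 1.4080, H(S,T) = 2.1781.
I(S;T) = 0.9044 + 1.4080 − 2.1781 = 0.134 bits.

0.134 bits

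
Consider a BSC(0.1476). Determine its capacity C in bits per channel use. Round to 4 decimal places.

0.3962 bits

Binary symmetric channel: C = 1 − h₂(ε) where h₂ is the binary entropy function.
h₂(0.1476) = −0.1476·log₂0.1476 − 0.8524·log₂0.8524 = 0.6038.
C = 1 − 0.6038 = 0.3962 bits per channel use.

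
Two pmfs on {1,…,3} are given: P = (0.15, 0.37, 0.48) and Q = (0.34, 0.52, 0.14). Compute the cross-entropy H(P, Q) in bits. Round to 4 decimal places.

1.9440 bits

H(P,Q) = −Σ p·log₂ q.
  −0.15·log₂(0.34) = 0.23346
  −0.37·log₂(0.52) = 0.34906
  −0.48·log₂(0.14) = 1.36152
H(P,Q) = 1.9440 bits.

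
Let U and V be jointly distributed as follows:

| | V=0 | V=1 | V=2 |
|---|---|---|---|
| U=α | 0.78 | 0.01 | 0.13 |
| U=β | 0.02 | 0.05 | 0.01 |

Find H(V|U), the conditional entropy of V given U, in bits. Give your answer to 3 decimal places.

Chain rule: H(V|U) = H(U,V) − H(U).
Marginals: p(U) = (0.9200, 0.0800), p(V) = (0.8000, 0.0600, 0.1400).
H(U,V) = 1.1241 bits; H(U) = 0.4022 bits.
H(V|U) = 1.1241 − 0.4022 = 0.722 bits.

0.722 bits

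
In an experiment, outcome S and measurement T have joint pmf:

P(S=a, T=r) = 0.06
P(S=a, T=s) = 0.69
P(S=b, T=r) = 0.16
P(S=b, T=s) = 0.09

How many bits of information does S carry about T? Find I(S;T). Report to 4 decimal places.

0.2229 bits

Marginals: p(S) = (0.7500, 0.2500), p(T) = (0.2200, 0.7800).
I(S;T) = H(S) + H(T) − H(S,T).
H(S) = 0.8113, H(T) = 0.7602, H(S,T) = 1.3486.
I(S;T) = 0.8113 + 0.7602 − 1.3486 = 0.2229 bits.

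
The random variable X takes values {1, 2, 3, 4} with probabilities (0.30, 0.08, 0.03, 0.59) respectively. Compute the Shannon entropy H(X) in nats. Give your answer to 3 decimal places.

H(X) = −Σ p·ln p.
  −(0.30)·ln(0.30) = 0.3612
  −(0.08)·ln(0.08) = 0.2021
  −(0.03)·ln(0.03) = 0.1052
  −(0.59)·ln(0.59) = 0.3113
Sum: 0.3612 + 0.2021 + 0.1052 + 0.3113 = 0.980 nats.

0.980 nats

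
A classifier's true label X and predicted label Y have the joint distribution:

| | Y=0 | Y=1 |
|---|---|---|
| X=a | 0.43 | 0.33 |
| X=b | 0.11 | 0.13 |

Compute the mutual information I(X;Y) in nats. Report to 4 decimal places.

Marginals: p(X) = (0.7600, 0.2400), p(Y) = (0.5400, 0.4600).
I(X;Y) = H(X) + H(Y) − H(X,Y).
H(X) = 0.5511, H(Y) = 0.6899, H(X,Y) = 1.2368.
I(X;Y) = 0.5511 + 0.6899 − 1.2368 = 0.0042 nats.

0.0042 nats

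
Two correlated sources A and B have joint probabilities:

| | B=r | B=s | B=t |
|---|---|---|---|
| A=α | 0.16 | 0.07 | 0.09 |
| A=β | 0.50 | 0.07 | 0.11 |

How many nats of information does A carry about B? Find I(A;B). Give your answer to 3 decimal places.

Marginals: p(A) = (0.3200, 0.6800), p(B) = (0.6600, 0.1400, 0.2000).
I(A;B) = H(A) + H(B) − H(A,B).
H(A) = 0.6269, H(B) = 0.8714, H(A,B) = 1.4716.
I(A;B) = 0.6269 + 0.8714 − 1.4716 = 0.027 nats.

0.027 nats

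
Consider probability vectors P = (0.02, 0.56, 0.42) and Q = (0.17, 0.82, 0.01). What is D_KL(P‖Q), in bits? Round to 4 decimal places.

D(P‖Q) = Σ p·log₂(p/q).
  0.02·log₂(0.02/0.17) = -0.06175
  0.56·log₂(0.56/0.82) = -0.30811
  0.42·log₂(0.42/0.01) = 2.26477
D(P‖Q) = 1.8949 bits.

1.8949 bits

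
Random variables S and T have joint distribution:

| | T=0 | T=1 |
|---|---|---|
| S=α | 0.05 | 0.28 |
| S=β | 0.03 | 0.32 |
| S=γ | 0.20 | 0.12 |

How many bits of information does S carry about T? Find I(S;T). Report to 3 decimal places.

0.200 bits

Marginals: p(S) = (0.3300, 0.3500, 0.3200), p(T) = (0.2800, 0.7200).
I(S;T) = Σ p(x,y)·log₂[p(x,y)/(p(x)p(y))].
  (α,0): 0.05·log₂(0.5411) = -0.0443
  (α,1): 0.28·log₂(1.1785) = 0.0663
  (β,0): 0.03·log₂(0.3061) = -0.0512
  (β,1): 0.32·log₂(1.2698) = 0.1103
  (γ,0): 0.20·log₂(2.2321) = 0.2317
  (γ,1): 0.12·log₂(0.5208) = -0.1129
Sum = 0.200 bits.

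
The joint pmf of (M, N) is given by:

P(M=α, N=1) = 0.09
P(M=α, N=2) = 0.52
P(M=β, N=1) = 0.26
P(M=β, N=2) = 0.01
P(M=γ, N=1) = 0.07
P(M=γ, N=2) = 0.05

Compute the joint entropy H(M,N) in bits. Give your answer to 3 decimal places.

1.860 bits

H(M,N) = −Σ p(x,y)·log₂ p(x,y) over all 6 cells.
  cell (α,1): −0.09·log₂0.09 = 0.3127
  cell (α,2): −0.52·log₂0.52 = 0.4906
  cell (β,1): −0.26·log₂0.26 = 0.5053
  cell (β,2): −0.01·log₂0.01 = 0.0664
  cell (γ,1): −0.07·log₂0.07 = 0.2686
  cell (γ,2): −0.05·log₂0.05 = 0.2161
Sum = 1.860 bits.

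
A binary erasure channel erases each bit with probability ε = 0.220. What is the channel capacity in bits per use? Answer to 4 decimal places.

0.7800 bits

Binary erasure channel: capacity C = 1 − ε.
C = 1 − 0.220 = 0.7800 bits per channel use.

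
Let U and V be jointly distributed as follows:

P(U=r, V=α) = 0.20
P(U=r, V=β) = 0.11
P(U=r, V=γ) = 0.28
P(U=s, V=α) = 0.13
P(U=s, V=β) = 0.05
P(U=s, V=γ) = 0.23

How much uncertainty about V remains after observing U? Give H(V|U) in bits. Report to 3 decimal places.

1.439 bits

Chain rule: H(V|U) = H(U,V) − H(U).
Marginals: p(U) = (0.5900, 0.4100), p(V) = (0.3300, 0.1600, 0.5100).
H(U,V) = 2.4153 bits; H(U) = 0.9765 bits.
H(V|U) = 2.4153 − 0.9765 = 1.439 bits.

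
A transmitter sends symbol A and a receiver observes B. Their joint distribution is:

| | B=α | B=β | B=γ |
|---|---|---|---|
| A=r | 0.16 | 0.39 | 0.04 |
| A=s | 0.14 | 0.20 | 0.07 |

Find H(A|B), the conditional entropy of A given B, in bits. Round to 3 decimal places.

0.948 bits

Marginals: p(A) = (0.5900, 0.4100), p(B) = (0.3000, 0.5900, 0.1100).
H(A|B) = Σ p(B) · H(A|B=·).
  B=α: p=0.3000, H(A|B=α) = 0.9968
  B=β: p=0.5900, H(A|B=β) = 0.9238
  B=γ: p=0.1100, H(A|B=γ) = 0.9457
Weighted sum = 0.948 bits.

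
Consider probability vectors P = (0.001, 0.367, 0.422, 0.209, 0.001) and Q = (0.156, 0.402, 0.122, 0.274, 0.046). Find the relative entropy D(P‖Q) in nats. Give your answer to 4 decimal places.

0.4248 nats

D(P‖Q) = Σ p·ln(p/q).
  0.001·ln(0.001/0.156) = -0.00505
  0.367·ln(0.367/0.402) = -0.03343
  0.422·ln(0.422/0.122) = 0.52370
  0.209·ln(0.209/0.274) = -0.05660
  0.001·ln(0.001/0.046) = -0.00383
D(P‖Q) = 0.4248 nats.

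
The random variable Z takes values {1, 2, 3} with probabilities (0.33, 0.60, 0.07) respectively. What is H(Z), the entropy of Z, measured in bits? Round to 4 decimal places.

1.2386 bits

H(Z) = −Σ p·log₂ p.
  −(0.33)·log₂(0.33) = 0.52782
  −(0.60)·log₂(0.60) = 0.44218
  −(0.07)·log₂(0.07) = 0.26856
Sum: 0.52782 + 0.44218 + 0.26856 = 1.2386 bits.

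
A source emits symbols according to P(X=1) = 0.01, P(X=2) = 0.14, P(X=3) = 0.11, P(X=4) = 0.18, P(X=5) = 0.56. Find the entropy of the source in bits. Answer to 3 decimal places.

H(X) = −Σ p·log₂ p.
  −(0.01)·log₂(0.01) = 0.0664
  −(0.14)·log₂(0.14) = 0.3971
  −(0.11)·log₂(0.11) = 0.3503
  −(0.18)·log₂(0.18) = 0.4453
  −(0.56)·log₂(0.56) = 0.4684
Sum: 0.0664 + 0.3971 + 0.3503 + 0.4453 + 0.4684 = 1.728 bits.

1.728 bits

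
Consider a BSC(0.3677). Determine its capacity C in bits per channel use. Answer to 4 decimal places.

Binary symmetric channel: C = 1 − h₂(ε) where h₂ is the binary entropy function.
h₂(0.3677) = −0.3677·log₂0.3677 − 0.6323·log₂0.6323 = 0.9489.
C = 1 − 0.9489 = 0.0511 bits per channel use.

0.0511 bits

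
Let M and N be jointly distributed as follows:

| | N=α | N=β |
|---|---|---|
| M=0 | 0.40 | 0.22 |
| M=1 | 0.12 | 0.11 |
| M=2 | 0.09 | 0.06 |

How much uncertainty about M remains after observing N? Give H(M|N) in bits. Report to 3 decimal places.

Marginals: p(M) = (0.6200, 0.2300, 0.1500), p(N) = (0.6100, 0.3900).
H(M|N) = Σ p(N) · H(M|N=·).
  N=α: p=0.6100, H(M|N=α) = 1.2680
  N=β: p=0.3900, H(M|N=β) = 1.3964
Weighted sum = 1.318 bits.

1.318 bits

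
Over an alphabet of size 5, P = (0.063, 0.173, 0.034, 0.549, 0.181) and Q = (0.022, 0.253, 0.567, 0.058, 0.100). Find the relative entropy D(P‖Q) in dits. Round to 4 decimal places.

D(P‖Q) = Σ p·log₁₀(p/q).
  0.063·log₁₀(0.063/0.022) = 0.02879
  0.173·log₁₀(0.173/0.253) = -0.02856
  0.034·log₁₀(0.034/0.567) = -0.04155
  0.549·log₁₀(0.549/0.058) = 0.53590
  0.181·log₁₀(0.181/0.100) = 0.04664
D(P‖Q) = 0.5412 dits.

0.5412 dits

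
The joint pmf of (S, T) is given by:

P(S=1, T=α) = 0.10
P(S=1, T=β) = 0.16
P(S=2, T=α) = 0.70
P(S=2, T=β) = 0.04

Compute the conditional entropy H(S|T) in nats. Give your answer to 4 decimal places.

Chain rule: H(S|T) = H(S,T) − H(T).
Marginals: p(S) = (0.2600, 0.7400), p(T) = (0.8000, 0.2000).
H(S,T) = 0.9019 nats; H(T) = 0.5004 nats.
H(S|T) = 0.9019 − 0.5004 = 0.4015 nats.

0.4015 nats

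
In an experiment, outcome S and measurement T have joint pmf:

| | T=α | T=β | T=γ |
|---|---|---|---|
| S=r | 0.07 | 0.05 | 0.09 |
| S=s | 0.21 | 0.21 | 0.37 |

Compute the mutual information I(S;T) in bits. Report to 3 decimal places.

0.003 bits

Marginals: p(S) = (0.2100, 0.7900), p(T) = (0.2800, 0.2600, 0.4600).
I(S;T) = H(S) + H(T) − H(S,T).
H(S) = 0.7415, H(T) = 1.5348, H(S,T) = 2.2737.
I(S;T) = 0.7415 + 1.5348 − 2.2737 = 0.003 bits.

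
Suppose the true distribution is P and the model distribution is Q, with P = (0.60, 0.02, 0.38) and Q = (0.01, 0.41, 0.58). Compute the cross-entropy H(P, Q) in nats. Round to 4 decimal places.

2.9879 nats

H(P,Q) = −Σ p·ln q.
  −0.60·ln(0.01) = 2.76310
  −0.02·ln(0.41) = 0.01783
  −0.38·ln(0.58) = 0.20700
H(P,Q) = 2.9879 nats.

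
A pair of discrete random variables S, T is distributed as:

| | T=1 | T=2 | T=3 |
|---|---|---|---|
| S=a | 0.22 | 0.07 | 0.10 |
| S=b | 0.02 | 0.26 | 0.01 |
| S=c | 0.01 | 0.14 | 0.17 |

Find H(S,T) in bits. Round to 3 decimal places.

H(S,T) = −Σ p(x,y)·log₂ p(x,y) over all 9 cells.
  cell (a,1): −0.22·log₂0.22 = 0.4806
  cell (a,2): −0.07·log₂0.07 = 0.2686
  cell (a,3): −0.10·log₂0.10 = 0.3322
  cell (b,1): −0.02·log₂0.02 = 0.1129
  cell (b,2): −0.26·log₂0.26 = 0.5053
  cell (b,3): −0.01·log₂0.01 = 0.0664
  cell (c,1): −0.01·log₂0.01 = 0.0664
  cell (c,2): −0.14·log₂0.14 = 0.3971
  cell (c,3): −0.17·log₂0.17 = 0.4346
Sum = 2.664 bits.

2.664 bits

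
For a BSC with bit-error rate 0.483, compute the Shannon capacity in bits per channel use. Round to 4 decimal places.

0.0008 bits

Binary symmetric channel: C = 1 − h₂(ε) where h₂ is the binary entropy function.
h₂(0.483) = −0.483·log₂0.483 − 0.517·log₂0.517 = 0.9992.
C = 1 − 0.9992 = 0.0008 bits per channel use.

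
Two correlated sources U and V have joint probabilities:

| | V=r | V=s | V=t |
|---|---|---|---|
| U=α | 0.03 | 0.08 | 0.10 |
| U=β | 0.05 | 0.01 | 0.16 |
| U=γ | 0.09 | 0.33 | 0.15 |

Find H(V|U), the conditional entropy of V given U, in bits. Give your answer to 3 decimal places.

Chain rule: H(V|U) = H(U,V) − H(U).
Marginals: p(U) = (0.2100, 0.2200, 0.5700), p(V) = (0.1700, 0.4200, 0.4100).
H(U,V) = 2.7320 bits; H(U) = 1.4156 bits.
H(V|U) = 2.7320 − 1.4156 = 1.316 bits.

1.316 bits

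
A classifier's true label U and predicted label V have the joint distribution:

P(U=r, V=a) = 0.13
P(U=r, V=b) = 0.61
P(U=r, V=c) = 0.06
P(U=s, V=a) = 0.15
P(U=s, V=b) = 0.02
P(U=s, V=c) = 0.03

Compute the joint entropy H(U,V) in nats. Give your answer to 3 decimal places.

1.204 nats

H(U,V) = −Σ p(x,y)·ln p(x,y) over all 6 cells.
  cell (r,a): −0.13·ln0.13 = 0.2652
  cell (r,b): −0.61·ln0.61 = 0.3015
  cell (r,c): −0.06·ln0.06 = 0.1688
  cell (s,a): −0.15·ln0.15 = 0.2846
  cell (s,b): −0.02·ln0.02 = 0.0782
  cell (s,c): −0.03·ln0.03 = 0.1052
Sum = 1.204 nats.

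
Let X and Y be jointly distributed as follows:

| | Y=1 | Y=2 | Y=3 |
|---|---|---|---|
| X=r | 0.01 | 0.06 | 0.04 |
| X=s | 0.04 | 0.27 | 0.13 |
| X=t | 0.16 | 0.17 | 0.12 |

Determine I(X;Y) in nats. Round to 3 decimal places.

0.057 nats

Marginals: p(X) = (0.1100, 0.4400, 0.4500), p(Y) = (0.2100, 0.5000, 0.2900).
I(X;Y) = H(X) + H(Y) − H(X,Y).
H(X) = 0.9634, H(Y) = 1.0333, H(X,Y) = 1.9400.
I(X;Y) = 0.9634 + 1.0333 − 1.9400 = 0.057 nats.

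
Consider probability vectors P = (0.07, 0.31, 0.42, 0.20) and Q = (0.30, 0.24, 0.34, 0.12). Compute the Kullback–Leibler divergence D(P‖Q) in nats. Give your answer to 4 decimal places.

0.1684 nats

D(P‖Q) = Σ p·ln(p/q).
  0.07·ln(0.07/0.30) = -0.10187
  0.31·ln(0.31/0.24) = 0.07934
  0.42·ln(0.42/0.34) = 0.08875
  0.20·ln(0.20/0.12) = 0.10217
D(P‖Q) = 0.1684 nats.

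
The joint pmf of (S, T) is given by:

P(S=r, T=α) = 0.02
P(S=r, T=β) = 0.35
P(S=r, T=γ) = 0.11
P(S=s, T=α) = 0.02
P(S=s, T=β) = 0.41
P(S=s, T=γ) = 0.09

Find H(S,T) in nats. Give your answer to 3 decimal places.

H(S,T) = −Σ p(x,y)·ln p(x,y) over all 6 cells.
  cell (r,α): −0.02·ln0.02 = 0.0782
  cell (r,β): −0.35·ln0.35 = 0.3674
  cell (r,γ): −0.11·ln0.11 = 0.2428
  cell (s,α): −0.02·ln0.02 = 0.0782
  cell (s,β): −0.41·ln0.41 = 0.3656
  cell (s,γ): −0.09·ln0.09 = 0.2167
Sum = 1.349 nats.

1.349 nats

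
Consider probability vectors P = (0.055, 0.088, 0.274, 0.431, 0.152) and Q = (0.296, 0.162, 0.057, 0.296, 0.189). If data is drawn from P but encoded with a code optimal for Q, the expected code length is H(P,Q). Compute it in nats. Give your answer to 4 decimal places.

H(P,Q) = −Σ p·ln q.
  −0.055·ln(0.296) = 0.06696
  −0.088·ln(0.162) = 0.16017
  −0.274·ln(0.057) = 0.78493
  −0.431·ln(0.296) = 0.52470
  −0.152·ln(0.189) = 0.25323
H(P,Q) = 1.7900 nats.

1.7900 nats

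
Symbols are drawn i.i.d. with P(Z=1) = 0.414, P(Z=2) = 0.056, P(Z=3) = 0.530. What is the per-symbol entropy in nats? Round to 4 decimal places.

H(Z) = −Σ p·ln p.
  −(0.414)·ln(0.414) = 0.36510
  −(0.056)·ln(0.056) = 0.16141
  −(0.530)·ln(0.530) = 0.33649
Sum: 0.36510 + 0.16141 + 0.33649 = 0.8630 nats.

0.8630 nats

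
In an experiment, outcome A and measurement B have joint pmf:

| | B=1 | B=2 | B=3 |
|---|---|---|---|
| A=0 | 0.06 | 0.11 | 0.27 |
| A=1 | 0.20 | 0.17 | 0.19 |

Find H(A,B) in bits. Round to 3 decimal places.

H(A,B) = −Σ p(x,y)·log₂ p(x,y) over all 6 cells.
  cell (0,1): −0.06·log₂0.06 = 0.2435
  cell (0,2): −0.11·log₂0.11 = 0.3503
  cell (0,3): −0.27·log₂0.27 = 0.5100
  cell (1,1): −0.20·log₂0.20 = 0.4644
  cell (1,2): −0.17·log₂0.17 = 0.4346
  cell (1,3): −0.19·log₂0.19 = 0.4552
Sum = 2.458 bits.

2.458 bits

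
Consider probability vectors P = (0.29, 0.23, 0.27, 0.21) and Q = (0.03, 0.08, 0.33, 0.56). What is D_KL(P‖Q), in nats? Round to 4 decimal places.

D(P‖Q) = Σ p·ln(p/q).
  0.29·ln(0.29/0.03) = 0.65792
  0.23·ln(0.23/0.08) = 0.24289
  0.27·ln(0.27/0.33) = -0.05418
  0.21·ln(0.21/0.56) = -0.20597
D(P‖Q) = 0.6407 nats.

0.6407 nats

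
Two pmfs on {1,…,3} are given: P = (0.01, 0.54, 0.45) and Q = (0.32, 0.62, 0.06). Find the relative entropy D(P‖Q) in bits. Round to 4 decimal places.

D(P‖Q) = Σ p·log₂(p/q).
  0.01·log₂(0.01/0.32) = -0.05000
  0.54·log₂(0.54/0.62) = -0.10763
  0.45·log₂(0.45/0.06) = 1.30810
D(P‖Q) = 1.1505 bits.

1.1505 bits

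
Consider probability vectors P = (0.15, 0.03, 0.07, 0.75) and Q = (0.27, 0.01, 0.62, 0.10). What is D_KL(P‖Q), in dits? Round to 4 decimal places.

0.5660 dits

D(P‖Q) = Σ p·log₁₀(p/q).
  0.15·log₁₀(0.15/0.27) = -0.03829
  0.03·log₁₀(0.03/0.01) = 0.01431
  0.07·log₁₀(0.07/0.62) = -0.06631
  0.75·log₁₀(0.75/0.10) = 0.65630
D(P‖Q) = 0.5660 dits.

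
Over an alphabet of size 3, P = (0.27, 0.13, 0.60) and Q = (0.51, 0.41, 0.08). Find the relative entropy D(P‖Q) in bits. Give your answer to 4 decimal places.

1.2810 bits

D(P‖Q) = Σ p·log₂(p/q).
  0.27·log₂(0.27/0.51) = -0.24774
  0.13·log₂(0.13/0.41) = -0.21542
  0.60·log₂(0.60/0.08) = 1.74413
D(P‖Q) = 1.2810 bits.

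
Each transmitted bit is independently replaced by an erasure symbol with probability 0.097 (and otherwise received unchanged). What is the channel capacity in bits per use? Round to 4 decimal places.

0.9030 bits

Binary erasure channel: capacity C = 1 − ε.
C = 1 − 0.097 = 0.9030 bits per channel use.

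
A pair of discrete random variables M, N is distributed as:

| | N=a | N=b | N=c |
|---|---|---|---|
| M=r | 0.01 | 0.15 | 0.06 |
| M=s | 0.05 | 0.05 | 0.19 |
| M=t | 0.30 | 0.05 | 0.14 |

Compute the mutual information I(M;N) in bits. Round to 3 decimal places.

Marginals: p(M) = (0.2200, 0.2900, 0.4900), p(N) = (0.3600, 0.2500, 0.3900).
I(M;N) = Σ p(x,y)·log₂[p(x,y)/(p(x)p(y))].
  (r,a): 0.01·log₂(0.1263) = -0.0299
  (r,b): 0.15·log₂(2.7273) = 0.2171
  (r,c): 0.06·log₂(0.6993) = -0.0310
  (s,a): 0.05·log₂(0.4789) = -0.0531
  (s,b): 0.05·log₂(0.6897) = -0.0268
  (s,c): 0.19·log₂(1.6799) = 0.1422
  (t,a): 0.30·log₂(1.7007) = 0.2298
  (t,b): 0.05·log₂(0.4082) = -0.0646
  (t,c): 0.14·log₂(0.7326) = -0.0628
Sum = 0.321 bits.

0.321 bits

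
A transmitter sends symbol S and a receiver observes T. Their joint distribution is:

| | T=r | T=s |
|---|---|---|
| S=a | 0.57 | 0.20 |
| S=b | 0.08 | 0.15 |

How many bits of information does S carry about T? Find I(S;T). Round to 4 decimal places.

Marginals: p(S) = (0.7700, 0.2300), p(T) = (0.6500, 0.3500).
I(S;T) = Σ p(x,y)·log₂[p(x,y)/(p(x)p(y))].
  (a,r): 0.57·log₂(1.1389) = 0.10693
  (a,s): 0.20·log₂(0.7421) = -0.08606
  (b,r): 0.08·log₂(0.5351) = -0.07217
  (b,s): 0.15·log₂(1.8634) = 0.13469
Sum = 0.0834 bits.

0.0834 bits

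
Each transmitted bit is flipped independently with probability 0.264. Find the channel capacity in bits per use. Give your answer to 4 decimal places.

Binary symmetric channel: C = 1 − h₂(ε) where h₂ is the binary entropy function.
h₂(0.264) = −0.264·log₂0.264 − 0.736·log₂0.736 = 0.8327.
C = 1 − 0.8327 = 0.1673 bits per channel use.

0.1673 bits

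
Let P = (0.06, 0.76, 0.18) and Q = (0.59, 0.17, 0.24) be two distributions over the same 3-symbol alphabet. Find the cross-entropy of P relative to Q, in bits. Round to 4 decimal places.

H(P,Q) = −Σ p·log₂ q.
  −0.06·log₂(0.59) = 0.04567
  −0.76·log₂(0.17) = 1.94286
  −0.18·log₂(0.24) = 0.37060
H(P,Q) = 2.3591 bits.

2.3591 bits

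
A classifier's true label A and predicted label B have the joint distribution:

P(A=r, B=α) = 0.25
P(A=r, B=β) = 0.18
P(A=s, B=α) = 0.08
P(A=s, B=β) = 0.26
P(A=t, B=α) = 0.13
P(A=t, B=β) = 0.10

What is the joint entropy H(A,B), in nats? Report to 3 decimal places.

H(A,B) = −Σ p(x,y)·ln p(x,y) over all 6 cells.
  cell (r,α): −0.25·ln0.25 = 0.3466
  cell (r,β): −0.18·ln0.18 = 0.3087
  cell (s,α): −0.08·ln0.08 = 0.2021
  cell (s,β): −0.26·ln0.26 = 0.3502
  cell (t,α): −0.13·ln0.13 = 0.2652
  cell (t,β): −0.10·ln0.10 = 0.2303
Sum = 1.703 nats.

1.703 nats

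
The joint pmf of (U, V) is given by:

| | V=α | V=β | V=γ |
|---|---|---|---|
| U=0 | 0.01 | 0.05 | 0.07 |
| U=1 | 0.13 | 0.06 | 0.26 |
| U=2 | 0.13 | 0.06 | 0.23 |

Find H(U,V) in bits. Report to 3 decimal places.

2.796 bits

H(U,V) = −Σ p(x,y)·log₂ p(x,y) over all 9 cells.
  cell (0,α): −0.01·log₂0.01 = 0.0664
  cell (0,β): −0.05·log₂0.05 = 0.2161
  cell (0,γ): −0.07·log₂0.07 = 0.2686
  cell (1,α): −0.13·log₂0.13 = 0.3826
  cell (1,β): −0.06·log₂0.06 = 0.2435
  cell (1,γ): −0.26·log₂0.26 = 0.5053
  cell (2,α): −0.13·log₂0.13 = 0.3826
  cell (2,β): −0.06·log₂0.06 = 0.2435
  cell (2,γ): −0.23·log₂0.23 = 0.4877
Sum = 2.796 bits.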